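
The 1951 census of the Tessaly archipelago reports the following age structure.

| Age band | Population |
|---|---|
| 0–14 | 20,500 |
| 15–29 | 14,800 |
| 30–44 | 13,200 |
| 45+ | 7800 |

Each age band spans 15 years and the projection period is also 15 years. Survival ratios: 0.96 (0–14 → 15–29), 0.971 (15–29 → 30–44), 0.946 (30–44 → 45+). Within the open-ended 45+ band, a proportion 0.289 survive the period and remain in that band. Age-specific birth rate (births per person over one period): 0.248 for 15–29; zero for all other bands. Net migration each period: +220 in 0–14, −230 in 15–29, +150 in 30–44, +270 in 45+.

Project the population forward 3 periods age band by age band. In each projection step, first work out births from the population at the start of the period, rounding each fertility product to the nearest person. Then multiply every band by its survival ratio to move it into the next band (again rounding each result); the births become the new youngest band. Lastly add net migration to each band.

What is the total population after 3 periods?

32833

After projecting period 1:
Births: 14800 * 0.248 = 3670
15–29: 20500 * 0.96 = 19680
30–44: 14800 * 0.971 = 14371
45+: 13200 * 0.946 + 7800 * 0.289 = 12487 + 2254 = 14741
Net migration: 0–14 + 220 → 3890; 15–29 − 230 → 19450; 30–44 + 150 → 14521; 45+ + 270 → 15011
→ [3890, 19450, 14521, 15011]
After projecting period 2:
Births: 19450 * 0.248 = 4824
15–29: 3890 * 0.96 = 3734
30–44: 19450 * 0.971 = 18886
45+: 14521 * 0.946 + 15011 * 0.289 = 13737 + 4338 = 18075
Net migration: 0–14 + 220 → 5044; 15–29 − 230 → 3504; 30–44 + 150 → 19036; 45+ + 270 → 18345
→ [5044, 3504, 19036, 18345]
After projecting period 3:
Births: 3504 * 0.248 = 869
15–29: 5044 * 0.96 = 4842
30–44: 3504 * 0.971 = 3402
45+: 19036 * 0.946 + 18345 * 0.289 = 18008 + 5302 = 23310
Net migration: 0–14 + 220 → 1089; 15–29 − 230 → 4612; 30–44 + 150 → 3552; 45+ + 270 → 23580
→ [1089, 4612, 3552, 23580]
Total after period 3: 1089 + 4612 + 3552 + 23580 = 32833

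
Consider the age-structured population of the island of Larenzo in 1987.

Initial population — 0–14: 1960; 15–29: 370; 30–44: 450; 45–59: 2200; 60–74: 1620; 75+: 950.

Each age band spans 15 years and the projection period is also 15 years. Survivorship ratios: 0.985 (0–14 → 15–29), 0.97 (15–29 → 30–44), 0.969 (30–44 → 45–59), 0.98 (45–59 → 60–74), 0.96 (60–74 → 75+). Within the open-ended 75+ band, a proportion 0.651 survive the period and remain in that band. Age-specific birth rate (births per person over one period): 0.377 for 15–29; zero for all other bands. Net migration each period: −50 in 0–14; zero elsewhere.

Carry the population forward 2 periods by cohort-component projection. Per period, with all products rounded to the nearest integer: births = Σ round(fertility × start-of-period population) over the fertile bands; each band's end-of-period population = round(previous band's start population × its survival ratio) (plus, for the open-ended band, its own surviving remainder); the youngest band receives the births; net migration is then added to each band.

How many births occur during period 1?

[period 1]
Births: 370 × 0.377 = 139
15–29: 1960 × 0.985 = 1931
30–44: 370 × 0.97 = 359
45–59: 450 × 0.969 = 436
60–74: 2200 × 0.98 = 2156
75+: 1620 × 0.96 + 950 × 0.651 = 1555 + 618 = 2173
Net migration: 0–14 − 50 → 89
→ [89, 1931, 359, 436, 2156, 2173]

139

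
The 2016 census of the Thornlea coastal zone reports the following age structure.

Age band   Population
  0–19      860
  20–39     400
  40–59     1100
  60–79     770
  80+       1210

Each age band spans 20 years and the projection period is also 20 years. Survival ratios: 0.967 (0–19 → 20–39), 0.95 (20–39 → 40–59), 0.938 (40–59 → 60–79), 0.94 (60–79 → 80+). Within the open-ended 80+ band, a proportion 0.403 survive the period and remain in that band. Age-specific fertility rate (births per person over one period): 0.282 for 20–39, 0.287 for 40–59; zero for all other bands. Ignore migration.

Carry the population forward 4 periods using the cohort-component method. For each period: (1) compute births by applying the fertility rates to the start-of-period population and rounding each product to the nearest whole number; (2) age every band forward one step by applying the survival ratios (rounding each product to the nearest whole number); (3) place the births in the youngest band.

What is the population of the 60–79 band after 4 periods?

After projecting period 1:
Births: 400 × 0.282 = 113  |  1100 × 0.287 = 316 ⇒ total 429
20–39: 860 × 0.967 = 832
40–59: 400 × 0.95 = 380
60–79: 1100 × 0.938 = 1032
80+: 770 × 0.94 + 1210 × 0.403 = 724 + 488 = 1212
Giving 429 / 832 / 380 / 1032 / 1212.
After projecting period 2:
Births: 832 × 0.282 = 235  |  380 × 0.287 = 109 ⇒ total 344
20–39: 429 × 0.967 = 415
40–59: 832 × 0.95 = 790
60–79: 380 × 0.938 = 356
80+: 1032 × 0.94 + 1212 × 0.403 = 970 + 488 = 1458
Giving 344 / 415 / 790 / 356 / 1458.
After projecting period 3:
Births: 415 × 0.282 = 117  |  790 × 0.287 = 227 ⇒ total 344
20–39: 344 × 0.967 = 333
40–59: 415 × 0.95 = 394
60–79: 790 × 0.938 = 741
80+: 356 × 0.94 + 1458 × 0.403 = 335 + 588 = 923
Giving 344 / 333 / 394 / 741 / 923.
After projecting period 4:
Births: 333 × 0.282 = 94  |  394 × 0.287 = 113 ⇒ total 207
20–39: 344 × 0.967 = 333
40–59: 333 × 0.95 = 316
60–79: 394 × 0.938 = 370
80+: 741 × 0.94 + 923 × 0.403 = 697 + 372 = 1069
Giving 207 / 333 / 316 / 370 / 1069.

370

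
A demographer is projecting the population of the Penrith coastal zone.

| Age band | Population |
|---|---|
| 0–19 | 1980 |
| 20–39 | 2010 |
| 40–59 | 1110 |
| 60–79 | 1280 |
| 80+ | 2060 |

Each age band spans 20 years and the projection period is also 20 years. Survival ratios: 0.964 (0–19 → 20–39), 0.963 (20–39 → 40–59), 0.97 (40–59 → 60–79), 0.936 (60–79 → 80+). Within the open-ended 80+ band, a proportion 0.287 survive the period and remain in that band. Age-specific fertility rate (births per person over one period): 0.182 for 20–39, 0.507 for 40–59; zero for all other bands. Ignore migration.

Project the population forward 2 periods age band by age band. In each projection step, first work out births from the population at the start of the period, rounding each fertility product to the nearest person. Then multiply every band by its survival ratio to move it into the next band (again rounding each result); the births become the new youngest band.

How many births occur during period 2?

1329

Period 1.
Births: 2010 × 0.182 = 366, 1110 × 0.507 = 563 → total 929
20–39: 1980 × 0.964 = 1909
40–59: 2010 × 0.963 = 1936
60–79: 1110 × 0.97 = 1077
80+: 1280 × 0.936 + 2060 × 0.287 = 1198 + 591 = 1789
→ [929, 1909, 1936, 1077, 1789]
Period 2.
Births: 1909 × 0.182 = 347, 1936 × 0.507 = 982 → total 1329
20–39: 929 × 0.964 = 896
40–59: 1909 × 0.963 = 1838
60–79: 1936 × 0.97 = 1878
80+: 1077 × 0.936 + 1789 × 0.287 = 1008 + 513 = 1521
→ [1329, 896, 1838, 1878, 1521]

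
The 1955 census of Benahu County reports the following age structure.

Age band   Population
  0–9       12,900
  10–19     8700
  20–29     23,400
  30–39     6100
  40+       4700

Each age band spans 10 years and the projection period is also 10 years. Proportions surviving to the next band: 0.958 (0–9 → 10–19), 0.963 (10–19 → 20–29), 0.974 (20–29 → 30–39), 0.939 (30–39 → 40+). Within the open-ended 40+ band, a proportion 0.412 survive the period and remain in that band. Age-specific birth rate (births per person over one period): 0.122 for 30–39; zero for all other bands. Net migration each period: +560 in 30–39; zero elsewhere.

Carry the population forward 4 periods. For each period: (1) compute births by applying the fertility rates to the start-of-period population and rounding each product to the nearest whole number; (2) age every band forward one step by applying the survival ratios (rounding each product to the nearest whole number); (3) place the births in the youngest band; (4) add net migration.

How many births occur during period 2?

Let band 1 be 0–9 through band 5 = 40+.
— Period 1 —
Births: 6100 × 0.122 = 744
Band 2: 12900 × 0.958 = 12358
Band 3: 8700 × 0.963 = 8378
Band 4: 23400 × 0.974 = 22792
Band 5: 6100 × 0.939 + 4700 × 0.412 = 5728 + 1936 = 7664
Net migration: Band 4 + 560 → 23352
→ [744, 12358, 8378, 23352, 7664]
— Period 2 —
Births: 23352 × 0.122 = 2849
Band 2: 744 × 0.958 = 713
Band 3: 12358 × 0.963 = 11901
Band 4: 8378 × 0.974 = 8160
Band 5: 23352 × 0.939 + 7664 × 0.412 = 21928 + 3158 = 25086
Net migration: Band 4 + 560 → 8720
→ [2849, 713, 11901, 8720, 25086]

2849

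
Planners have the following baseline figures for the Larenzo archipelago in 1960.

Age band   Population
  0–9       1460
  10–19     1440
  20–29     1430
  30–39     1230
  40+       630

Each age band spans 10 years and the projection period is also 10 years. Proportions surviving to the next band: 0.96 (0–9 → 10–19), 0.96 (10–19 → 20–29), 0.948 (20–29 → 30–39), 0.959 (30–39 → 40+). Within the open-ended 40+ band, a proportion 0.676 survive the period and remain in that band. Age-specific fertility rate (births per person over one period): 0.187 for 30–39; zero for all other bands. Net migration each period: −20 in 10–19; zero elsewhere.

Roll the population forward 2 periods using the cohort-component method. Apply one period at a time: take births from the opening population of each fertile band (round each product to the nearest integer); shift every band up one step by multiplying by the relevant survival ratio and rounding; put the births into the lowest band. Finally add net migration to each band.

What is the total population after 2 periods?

Period 1.
Births: 1230 * 0.187 = 230
10–19: 1460 * 0.96 = 1402
20–29: 1440 * 0.96 = 1382
30–39: 1430 * 0.948 = 1356
40+: 1230 * 0.959 + 630 * 0.676 = 1180 + 426 = 1606
Net migration: 10–19 − 20 → 1382
Population now: 0–9=230, 10–19=1382, 20–29=1382, 30–39=1356, 40+=1606
Period 2.
Births: 1356 * 0.187 = 254
10–19: 230 * 0.96 = 221
20–29: 1382 * 0.96 = 1327
30–39: 1382 * 0.948 = 1310
40+: 1356 * 0.959 + 1606 * 0.676 = 1300 + 1086 = 2386
Net migration: 10–19 − 20 → 201
Population now: 0–9=254, 10–19=201, 20–29=1327, 30–39=1310, 40+=2386
Total after period 2: 254 + 201 + 1327 + 1310 + 2386 = 5478

5478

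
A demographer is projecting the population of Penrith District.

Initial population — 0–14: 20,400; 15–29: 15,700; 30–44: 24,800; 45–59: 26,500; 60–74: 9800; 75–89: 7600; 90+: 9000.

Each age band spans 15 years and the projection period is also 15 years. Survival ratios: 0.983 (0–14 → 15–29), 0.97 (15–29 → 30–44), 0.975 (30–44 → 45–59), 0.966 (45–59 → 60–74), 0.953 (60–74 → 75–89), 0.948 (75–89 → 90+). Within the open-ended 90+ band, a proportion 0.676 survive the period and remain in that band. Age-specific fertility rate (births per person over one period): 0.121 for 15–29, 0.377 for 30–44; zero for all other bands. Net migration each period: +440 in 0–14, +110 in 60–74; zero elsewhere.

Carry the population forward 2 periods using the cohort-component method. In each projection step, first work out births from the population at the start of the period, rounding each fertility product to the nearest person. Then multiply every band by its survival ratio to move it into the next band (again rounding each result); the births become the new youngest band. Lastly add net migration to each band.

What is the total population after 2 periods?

Period 1.
Births: 15700 × 0.121 = 1900  |  24800 × 0.377 = 9350 ⇒ total 11250
15–29: 20400 × 0.983 = 20053
30–44: 15700 × 0.97 = 15229
45–59: 24800 × 0.975 = 24180
60–74: 26500 × 0.966 = 25599
75–89: 9800 × 0.953 = 9339
90+: 7600 × 0.948 + 9000 × 0.676 = 7205 + 6084 = 13289
Net migration: 0–14 + 440 → 11690; 60–74 + 110 → 25709
→ [11690, 20053, 15229, 24180, 25709, 9339, 13289]
Period 2.
Births: 20053 × 0.121 = 2426  |  15229 × 0.377 = 5741 ⇒ total 8167
15–29: 11690 × 0.983 = 11491
30–44: 20053 × 0.97 = 19451
45–59: 15229 × 0.975 = 14848
60–74: 24180 × 0.966 = 23358
75–89: 25709 × 0.953 = 24501
90+: 9339 × 0.948 + 13289 × 0.676 = 8853 + 8983 = 17836
Net migration: 0–14 + 440 → 8607; 60–74 + 110 → 23468
→ [8607, 11491, 19451, 14848, 23468, 24501, 17836]
Total after period 2: 8607 + 11491 + 19451 + 14848 + 23468 + 24501 + 17836 = 120202

120202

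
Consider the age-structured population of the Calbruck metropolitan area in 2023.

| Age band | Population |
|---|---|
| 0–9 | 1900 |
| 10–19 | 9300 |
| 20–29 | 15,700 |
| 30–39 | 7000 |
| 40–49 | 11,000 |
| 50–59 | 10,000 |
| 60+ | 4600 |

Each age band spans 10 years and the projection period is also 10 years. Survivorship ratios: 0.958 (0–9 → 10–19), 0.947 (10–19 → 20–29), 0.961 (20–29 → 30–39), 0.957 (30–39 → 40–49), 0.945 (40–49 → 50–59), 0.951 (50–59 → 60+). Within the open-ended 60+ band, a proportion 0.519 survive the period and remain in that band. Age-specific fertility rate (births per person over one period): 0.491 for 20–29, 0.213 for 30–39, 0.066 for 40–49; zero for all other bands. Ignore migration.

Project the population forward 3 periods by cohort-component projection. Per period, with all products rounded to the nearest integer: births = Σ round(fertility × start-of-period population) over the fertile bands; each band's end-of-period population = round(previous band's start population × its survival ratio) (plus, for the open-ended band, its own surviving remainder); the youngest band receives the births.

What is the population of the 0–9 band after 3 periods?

Let band 1 be 0–9 through band 7 = 60+.
Period 1.
Births: 15700 * 0.491 = 7709  |  7000 * 0.213 = 1491  |  11000 * 0.066 = 726 ⇒ total 9926
Band 2: 1900 * 0.958 = 1820
Band 3: 9300 * 0.947 = 8807
Band 4: 15700 * 0.961 = 15088
Band 5: 7000 * 0.957 = 6699
Band 6: 11000 * 0.945 = 10395
Band 7: 10000 * 0.951 + 4600 * 0.519 = 9510 + 2387 = 11897
End of period: [9926, 1820, 8807, 15088, 6699, 10395, 11897]
Period 2.
Births: 8807 * 0.491 = 4324  |  15088 * 0.213 = 3214  |  6699 * 0.066 = 442 ⇒ total 7980
Band 2: 9926 * 0.958 = 9509
Band 3: 1820 * 0.947 = 1724
Band 4: 8807 * 0.961 = 8464
Band 5: 15088 * 0.957 = 14439
Band 6: 6699 * 0.945 = 6331
Band 7: 10395 * 0.951 + 11897 * 0.519 = 9886 + 6175 = 16061
End of period: [7980, 9509, 1724, 8464, 14439, 6331, 16061]
Period 3.
Births: 1724 * 0.491 = 846  |  8464 * 0.213 = 1803  |  14439 * 0.066 = 953 ⇒ total 3602
Band 2: 7980 * 0.958 = 7645
Band 3: 9509 * 0.947 = 9005
Band 4: 1724 * 0.961 = 1657
Band 5: 8464 * 0.957 = 8100
Band 6: 14439 * 0.945 = 13645
Band 7: 6331 * 0.951 + 16061 * 0.519 = 6021 + 8336 = 14357
End of period: [3602, 7645, 9005, 1657, 8100, 13645, 14357]

3602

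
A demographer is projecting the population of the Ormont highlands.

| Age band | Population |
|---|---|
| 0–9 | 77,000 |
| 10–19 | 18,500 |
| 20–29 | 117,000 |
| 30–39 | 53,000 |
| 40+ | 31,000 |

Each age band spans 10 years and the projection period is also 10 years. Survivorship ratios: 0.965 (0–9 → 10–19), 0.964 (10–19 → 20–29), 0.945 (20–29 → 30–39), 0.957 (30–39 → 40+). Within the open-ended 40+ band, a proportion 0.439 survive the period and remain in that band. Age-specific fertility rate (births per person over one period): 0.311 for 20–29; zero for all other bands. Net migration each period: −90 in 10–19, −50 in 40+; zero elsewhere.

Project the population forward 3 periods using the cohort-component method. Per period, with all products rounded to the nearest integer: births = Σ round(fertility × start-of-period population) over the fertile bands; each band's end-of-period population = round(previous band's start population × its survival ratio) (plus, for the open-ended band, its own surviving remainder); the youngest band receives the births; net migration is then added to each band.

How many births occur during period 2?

(Groups numbered youngest = 1 to oldest = 5.)
[period 1]
Births: 117000 × 0.311 = 36387
Group 2: 77000 × 0.965 = 74305
Group 3: 18500 × 0.964 = 17834
Group 4: 117000 × 0.945 = 110565
Group 5: 53000 × 0.957 + 31000 × 0.439 = 50721 + 13609 = 64330
Net migration: Group 2 − 90 → 74215; Group 5 − 50 → 64280
End of period: [36387, 74215, 17834, 110565, 64280]
[period 2]
Births: 17834 × 0.311 = 5546
Group 2: 36387 × 0.965 = 35113
Group 3: 74215 × 0.964 = 71543
Group 4: 17834 × 0.945 = 16853
Group 5: 110565 × 0.957 + 64280 × 0.439 = 105811 + 28219 = 134030
Net migration: Group 2 − 90 → 35023; Group 5 − 50 → 133980
End of period: [5546, 35023, 71543, 16853, 133980]

5546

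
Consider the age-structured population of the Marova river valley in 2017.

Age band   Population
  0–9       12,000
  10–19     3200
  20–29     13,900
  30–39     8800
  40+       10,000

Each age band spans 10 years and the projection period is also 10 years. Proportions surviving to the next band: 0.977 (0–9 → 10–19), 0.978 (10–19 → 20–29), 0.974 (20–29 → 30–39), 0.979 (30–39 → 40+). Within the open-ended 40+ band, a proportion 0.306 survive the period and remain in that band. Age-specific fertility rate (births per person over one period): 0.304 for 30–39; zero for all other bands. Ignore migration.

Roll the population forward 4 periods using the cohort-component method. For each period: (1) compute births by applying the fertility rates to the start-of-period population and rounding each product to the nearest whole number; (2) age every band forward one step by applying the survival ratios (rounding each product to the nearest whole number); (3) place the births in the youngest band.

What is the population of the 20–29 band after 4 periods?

3933

(Groups numbered youngest = 1 to oldest = 5.)
[period 1]
Births: 8800 × 0.304 = 2675
Group 2: 12000 × 0.977 = 11724
Group 3: 3200 × 0.978 = 3130
Group 4: 13900 × 0.974 = 13539
Group 5: 8800 × 0.979 + 10000 × 0.306 = 8615 + 3060 = 11675
Giving 2675 / 11724 / 3130 / 13539 / 11675.
[period 2]
Births: 13539 × 0.304 = 4116
Group 2: 2675 × 0.977 = 2613
Group 3: 11724 × 0.978 = 11466
Group 4: 3130 × 0.974 = 3049
Group 5: 13539 × 0.979 + 11675 × 0.306 = 13255 + 3573 = 16828
Giving 4116 / 2613 / 11466 / 3049 / 16828.
[period 3]
Births: 3049 × 0.304 = 927
Group 2: 4116 × 0.977 = 4021
Group 3: 2613 × 0.978 = 2556
Group 4: 11466 × 0.974 = 11168
Group 5: 3049 × 0.979 + 16828 × 0.306 = 2985 + 5149 = 8134
Giving 927 / 4021 / 2556 / 11168 / 8134.
[period 4]
Births: 11168 × 0.304 = 3395
Group 2: 927 × 0.977 = 906
Group 3: 4021 × 0.978 = 3933
Group 4: 2556 × 0.974 = 2490
Group 5: 11168 × 0.979 + 8134 × 0.306 = 10933 + 2489 = 13422
Giving 3395 / 906 / 3933 / 2490 / 13422.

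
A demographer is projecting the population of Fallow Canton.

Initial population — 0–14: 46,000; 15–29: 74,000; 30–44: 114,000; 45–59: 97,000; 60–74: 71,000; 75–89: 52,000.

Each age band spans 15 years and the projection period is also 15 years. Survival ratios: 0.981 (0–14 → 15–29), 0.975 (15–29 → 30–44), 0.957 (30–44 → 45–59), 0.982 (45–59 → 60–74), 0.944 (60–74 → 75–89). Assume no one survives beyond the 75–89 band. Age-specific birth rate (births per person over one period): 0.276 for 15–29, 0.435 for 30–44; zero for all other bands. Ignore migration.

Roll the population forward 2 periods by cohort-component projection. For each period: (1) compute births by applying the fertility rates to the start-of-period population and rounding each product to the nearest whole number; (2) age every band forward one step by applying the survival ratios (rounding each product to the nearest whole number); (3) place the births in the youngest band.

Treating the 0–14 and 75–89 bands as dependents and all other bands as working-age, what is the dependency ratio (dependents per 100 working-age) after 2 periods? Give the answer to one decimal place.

Let group 1 be 0–14 through group 6 = 75–89.
Period 1:
Births: 74000 × 0.276 = 20424, 114000 × 0.435 = 49590 ⇒ total 70014
Group 2: 46000 × 0.981 = 45126
Group 3: 74000 × 0.975 = 72150
Group 4: 114000 × 0.957 = 109098
Group 5: 97000 × 0.982 = 95254
Group 6: 71000 × 0.944 = 67024
Giving 70014 / 45126 / 72150 / 109098 / 95254 / 67024.
Period 2:
Births: 45126 × 0.276 = 12455, 72150 × 0.435 = 31385 ⇒ total 43840
Group 2: 70014 × 0.981 = 68684
Group 3: 45126 × 0.975 = 43998
Group 4: 72150 × 0.957 = 69048
Group 5: 109098 × 0.982 = 107134
Group 6: 95254 × 0.944 = 89920
Giving 43840 / 68684 / 43998 / 69048 / 107134 / 89920.
Dependents (band 0–14 + band 75–89) = 43840 + 89920 = 133760; working-age = 288864; ratio = 133760/288864 × 100 = 46.3

46.3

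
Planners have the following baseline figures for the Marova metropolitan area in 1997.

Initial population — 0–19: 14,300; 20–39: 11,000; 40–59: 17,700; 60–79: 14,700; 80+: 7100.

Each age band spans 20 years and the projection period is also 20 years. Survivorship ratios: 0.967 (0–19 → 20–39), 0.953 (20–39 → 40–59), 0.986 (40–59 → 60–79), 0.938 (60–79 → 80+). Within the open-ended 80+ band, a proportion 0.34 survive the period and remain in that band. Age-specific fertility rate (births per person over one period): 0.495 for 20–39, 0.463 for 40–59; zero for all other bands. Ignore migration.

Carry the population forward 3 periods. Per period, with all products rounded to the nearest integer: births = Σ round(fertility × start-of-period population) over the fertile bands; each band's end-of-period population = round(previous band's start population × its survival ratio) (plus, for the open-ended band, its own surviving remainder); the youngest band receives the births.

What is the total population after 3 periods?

66641

Numbering the groups 1..5 from youngest to oldest:
Period 1.
Births: 11000 × 0.495 = 5445 ; 17700 × 0.463 = 8195 → total 13640
Group 2: 14300 × 0.967 = 13828
Group 3: 11000 × 0.953 = 10483
Group 4: 17700 × 0.986 = 17452
Group 5: 14700 × 0.938 + 7100 × 0.34 = 13789 + 2414 = 16203
→ [13640, 13828, 10483, 17452, 16203]
Period 2.
Births: 13828 × 0.495 = 6845 ; 10483 × 0.463 = 4854 → total 11699
Group 2: 13640 × 0.967 = 13190
Group 3: 13828 × 0.953 = 13178
Group 4: 10483 × 0.986 = 10336
Group 5: 17452 × 0.938 + 16203 × 0.34 = 16370 + 5509 = 21879
→ [11699, 13190, 13178, 10336, 21879]
Period 3.
Births: 13190 × 0.495 = 6529 ; 13178 × 0.463 = 6101 → total 12630
Group 2: 11699 × 0.967 = 11313
Group 3: 13190 × 0.953 = 12570
Group 4: 13178 × 0.986 = 12994
Group 5: 10336 × 0.938 + 21879 × 0.34 = 9695 + 7439 = 17134
→ [12630, 11313, 12570, 12994, 17134]
Total after period 3: 12630 + 11313 + 12570 + 12994 + 17134 = 66641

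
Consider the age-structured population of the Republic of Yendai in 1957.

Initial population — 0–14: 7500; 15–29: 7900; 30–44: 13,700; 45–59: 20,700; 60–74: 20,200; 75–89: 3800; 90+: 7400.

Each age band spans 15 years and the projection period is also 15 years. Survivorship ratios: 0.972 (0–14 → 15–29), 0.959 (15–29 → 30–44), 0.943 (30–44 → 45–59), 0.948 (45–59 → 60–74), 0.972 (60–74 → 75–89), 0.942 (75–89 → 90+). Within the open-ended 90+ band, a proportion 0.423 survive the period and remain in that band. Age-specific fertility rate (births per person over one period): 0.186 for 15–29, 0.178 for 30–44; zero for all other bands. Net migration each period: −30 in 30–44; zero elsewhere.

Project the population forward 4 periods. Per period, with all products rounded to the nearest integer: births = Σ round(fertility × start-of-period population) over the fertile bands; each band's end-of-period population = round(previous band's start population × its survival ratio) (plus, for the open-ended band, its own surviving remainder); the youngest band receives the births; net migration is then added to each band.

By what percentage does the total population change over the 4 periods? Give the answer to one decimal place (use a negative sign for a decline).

-45.4

(Groups numbered youngest = 1 to oldest = 7.)
[period 1]
Births: 7900 * 0.186 = 1469, 13700 * 0.178 = 2439 ⇒ total 3908
Group 2: 7500 * 0.972 = 7290
Group 3: 7900 * 0.959 = 7576
Group 4: 13700 * 0.943 = 12919
Group 5: 20700 * 0.948 = 19624
Group 6: 20200 * 0.972 = 19634
Group 7: 3800 * 0.942 + 7400 * 0.423 = 3580 + 3130 = 6710
Net migration: Group 3 − 30 → 7546
Giving 3908 / 7290 / 7546 / 12919 / 19624 / 19634 / 6710.
[period 2]
Births: 7290 * 0.186 = 1356, 7546 * 0.178 = 1343 ⇒ total 2699
Group 2: 3908 * 0.972 = 3799
Group 3: 7290 * 0.959 = 6991
Group 4: 7546 * 0.943 = 7116
Group 5: 12919 * 0.948 = 12247
Group 6: 19624 * 0.972 = 19075
Group 7: 19634 * 0.942 + 6710 * 0.423 = 18495 + 2838 = 21333
Net migration: Group 3 − 30 → 6961
Giving 2699 / 3799 / 6961 / 7116 / 12247 / 19075 / 21333.
[period 3]
Births: 3799 * 0.186 = 707, 6961 * 0.178 = 1239 ⇒ total 1946
Group 2: 2699 * 0.972 = 2623
Group 3: 3799 * 0.959 = 3643
Group 4: 6961 * 0.943 = 6564
Group 5: 7116 * 0.948 = 6746
Group 6: 12247 * 0.972 = 11904
Group 7: 19075 * 0.942 + 21333 * 0.423 = 17969 + 9024 = 26993
Net migration: Group 3 − 30 → 3613
Giving 1946 / 2623 / 3613 / 6564 / 6746 / 11904 / 26993.
[period 4]
Births: 2623 * 0.186 = 488, 3613 * 0.178 = 643 ⇒ total 1131
Group 2: 1946 * 0.972 = 1892
Group 3: 2623 * 0.959 = 2515
Group 4: 3613 * 0.943 = 3407
Group 5: 6564 * 0.948 = 6223
Group 6: 6746 * 0.972 = 6557
Group 7: 11904 * 0.942 + 26993 * 0.423 = 11214 + 11418 = 22632
Net migration: Group 3 − 30 → 2485
Giving 1131 / 1892 / 2485 / 3407 / 6223 / 6557 / 22632.
Total: 81200 → 44327; change = -36873; percentage change = -45.4%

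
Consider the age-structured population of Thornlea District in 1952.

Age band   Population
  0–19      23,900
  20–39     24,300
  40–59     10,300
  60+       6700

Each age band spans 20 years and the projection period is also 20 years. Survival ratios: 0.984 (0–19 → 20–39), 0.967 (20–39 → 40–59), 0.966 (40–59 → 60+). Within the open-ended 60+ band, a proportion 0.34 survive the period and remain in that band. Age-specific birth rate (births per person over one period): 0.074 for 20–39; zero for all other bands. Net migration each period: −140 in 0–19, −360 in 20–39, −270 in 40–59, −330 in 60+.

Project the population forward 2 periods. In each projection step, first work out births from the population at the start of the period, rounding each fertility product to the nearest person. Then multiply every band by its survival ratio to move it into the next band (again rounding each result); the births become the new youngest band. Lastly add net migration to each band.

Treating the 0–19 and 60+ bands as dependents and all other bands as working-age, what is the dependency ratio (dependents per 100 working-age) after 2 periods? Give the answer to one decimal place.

118.5

Let band 1 be 0–19 through band 4 = 60+.
— Period 1 —
Births: 24300 × 0.074 = 1798
Band 2: 23900 × 0.984 = 23518
Band 3: 24300 × 0.967 = 23498
Band 4: 10300 × 0.966 + 6700 × 0.34 = 9950 + 2278 = 12228
Net migration: Band 1 − 140 → 1658; Band 2 − 360 → 23158; Band 3 − 270 → 23228; Band 4 − 330 → 11898
Giving 1658 / 23158 / 23228 / 11898.
— Period 2 —
Births: 23158 × 0.074 = 1714
Band 2: 1658 × 0.984 = 1631
Band 3: 23158 × 0.967 = 22394
Band 4: 23228 × 0.966 + 11898 × 0.34 = 22438 + 4045 = 26483
Net migration: Band 1 − 140 → 1574; Band 2 − 360 → 1271; Band 3 − 270 → 22124; Band 4 − 330 → 26153
Giving 1574 / 1271 / 22124 / 26153.
Dependents (band 0–19 + band 60+) = 1574 + 26153 = 27727; working-age = 23395; ratio = 27727/23395 × 100 = 118.5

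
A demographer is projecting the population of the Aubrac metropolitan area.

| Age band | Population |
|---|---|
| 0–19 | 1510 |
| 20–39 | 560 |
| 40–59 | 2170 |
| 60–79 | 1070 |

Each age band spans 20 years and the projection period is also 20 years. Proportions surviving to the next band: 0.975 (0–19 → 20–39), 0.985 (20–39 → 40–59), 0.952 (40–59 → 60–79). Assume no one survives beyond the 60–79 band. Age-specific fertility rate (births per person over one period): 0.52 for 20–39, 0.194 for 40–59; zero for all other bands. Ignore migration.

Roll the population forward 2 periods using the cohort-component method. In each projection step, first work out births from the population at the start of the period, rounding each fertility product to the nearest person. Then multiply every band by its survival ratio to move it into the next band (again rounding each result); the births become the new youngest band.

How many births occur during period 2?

After projecting period 1:
Births: 560 * 0.52 = 291 ; 2170 * 0.194 = 421 → 712
20–39: 1510 * 0.975 = 1472
40–59: 560 * 0.985 = 552
60–79: 2170 * 0.952 = 2066
End of period: [712, 1472, 552, 2066]
After projecting period 2:
Births: 1472 * 0.52 = 765 ; 552 * 0.194 = 107 → 872
20–39: 712 * 0.975 = 694
40–59: 1472 * 0.985 = 1450
60–79: 552 * 0.952 = 526
End of period: [872, 694, 1450, 526]

872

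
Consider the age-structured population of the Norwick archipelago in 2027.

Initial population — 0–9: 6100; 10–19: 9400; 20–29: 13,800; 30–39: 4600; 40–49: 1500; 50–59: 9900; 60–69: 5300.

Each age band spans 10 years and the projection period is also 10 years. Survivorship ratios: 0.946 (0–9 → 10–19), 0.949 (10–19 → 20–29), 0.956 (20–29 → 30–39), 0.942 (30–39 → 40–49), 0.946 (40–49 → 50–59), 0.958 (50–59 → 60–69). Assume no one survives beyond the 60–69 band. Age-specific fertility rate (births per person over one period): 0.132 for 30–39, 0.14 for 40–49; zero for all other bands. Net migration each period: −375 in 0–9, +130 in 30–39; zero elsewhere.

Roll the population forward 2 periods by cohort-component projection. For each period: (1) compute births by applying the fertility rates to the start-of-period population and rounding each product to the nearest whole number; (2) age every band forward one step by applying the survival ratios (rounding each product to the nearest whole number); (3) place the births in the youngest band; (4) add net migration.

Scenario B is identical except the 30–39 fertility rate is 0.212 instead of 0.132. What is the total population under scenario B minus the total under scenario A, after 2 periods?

1413

Let band 1 be 0–9 through band 7 = 60–69.
Period 1.
Births: 4600 × 0.132 = 607 ; 1500 × 0.14 = 210 — total 817
Band 2: 6100 × 0.946 = 5771
Band 3: 9400 × 0.949 = 8921
Band 4: 13800 × 0.956 = 13193
Band 5: 4600 × 0.942 = 4333
Band 6: 1500 × 0.946 = 1419
Band 7: 9900 × 0.958 = 9484
Net migration: Band 1 − 375 → 442; Band 4 + 130 → 13323
Giving 442 / 5771 / 8921 / 13323 / 4333 / 1419 / 9484.
Period 2.
Births: 13323 × 0.132 = 1759 ; 4333 × 0.14 = 607 — total 2366
Band 2: 442 × 0.946 = 418
Band 3: 5771 × 0.949 = 5477
Band 4: 8921 × 0.956 = 8528
Band 5: 13323 × 0.942 = 12550
Band 6: 4333 × 0.946 = 4099
Band 7: 1419 × 0.958 = 1359
Net migration: Band 1 − 375 → 1991; Band 4 + 130 → 8658
Giving 1991 / 418 / 5477 / 8658 / 12550 / 4099 / 1359.
Scenario A total after 2 periods: 34552
Scenario B projection —
Period 1.
Births: 4600 × 0.212 = 975 ; 1500 × 0.14 = 210 — total 1185
Band 2: 6100 × 0.946 = 5771
Band 3: 9400 × 0.949 = 8921
Band 4: 13800 × 0.956 = 13193
Band 5: 4600 × 0.942 = 4333
Band 6: 1500 × 0.946 = 1419
Band 7: 9900 × 0.958 = 9484
Net migration: Band 1 − 375 → 810; Band 4 + 130 → 13323
Giving 810 / 5771 / 8921 / 13323 / 4333 / 1419 / 9484.
Period 2.
Births: 13323 × 0.212 = 2824 ; 4333 × 0.14 = 607 — total 3431
Band 2: 810 × 0.946 = 766
Band 3: 5771 × 0.949 = 5477
Band 4: 8921 × 0.956 = 8528
Band 5: 13323 × 0.942 = 12550
Band 6: 4333 × 0.946 = 4099
Band 7: 1419 × 0.958 = 1359
Net migration: Band 1 − 375 → 3056; Band 4 + 130 → 8658
Giving 3056 / 766 / 5477 / 8658 / 12550 / 4099 / 1359.
Scenario B total after 2 periods: 35965
Difference B − A = 35965 − 34552 = 1413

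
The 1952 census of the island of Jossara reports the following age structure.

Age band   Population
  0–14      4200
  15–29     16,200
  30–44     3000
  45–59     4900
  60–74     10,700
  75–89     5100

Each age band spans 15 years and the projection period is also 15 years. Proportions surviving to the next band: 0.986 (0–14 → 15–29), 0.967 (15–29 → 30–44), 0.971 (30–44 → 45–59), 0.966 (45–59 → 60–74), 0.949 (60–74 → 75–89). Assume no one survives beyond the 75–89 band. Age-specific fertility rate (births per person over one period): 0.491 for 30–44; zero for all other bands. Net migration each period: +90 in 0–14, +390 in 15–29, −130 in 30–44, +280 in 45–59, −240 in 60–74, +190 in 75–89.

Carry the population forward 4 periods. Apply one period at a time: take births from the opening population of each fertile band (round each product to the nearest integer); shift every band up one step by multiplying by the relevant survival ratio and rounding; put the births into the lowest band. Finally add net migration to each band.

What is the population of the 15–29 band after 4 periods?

(Groups numbered youngest = 1 to oldest = 6.)
Period 1:
Births: 3000 × 0.491 = 1473
Group 2: 4200 × 0.986 = 4141
Group 3: 16200 × 0.967 = 15665
Group 4: 3000 × 0.971 = 2913
Group 5: 4900 × 0.966 = 4733
Group 6: 10700 × 0.949 = 10154
Net migration: Group 1 + 90 → 1563; Group 2 + 390 → 4531; Group 3 − 130 → 15535; Group 4 + 280 → 3193; Group 5 − 240 → 4493; Group 6 + 190 → 10344
Giving 1563 / 4531 / 15535 / 3193 / 4493 / 10344.
Period 2:
Births: 15535 × 0.491 = 7628
Group 2: 1563 × 0.986 = 1541
Group 3: 4531 × 0.967 = 4381
Group 4: 15535 × 0.971 = 15084
Group 5: 3193 × 0.966 = 3084
Group 6: 4493 × 0.949 = 4264
Net migration: Group 1 + 90 → 7718; Group 2 + 390 → 1931; Group 3 − 130 → 4251; Group 4 + 280 → 15364; Group 5 − 240 → 2844; Group 6 + 190 → 4454
Giving 7718 / 1931 / 4251 / 15364 / 2844 / 4454.
Period 3:
Births: 4251 × 0.491 = 2087
Group 2: 7718 × 0.986 = 7610
Group 3: 1931 × 0.967 = 1867
Group 4: 4251 × 0.971 = 4128
Group 5: 15364 × 0.966 = 14842
Group 6: 2844 × 0.949 = 2699
Net migration: Group 1 + 90 → 2177; Group 2 + 390 → 8000; Group 3 − 130 → 1737; Group 4 + 280 → 4408; Group 5 − 240 → 14602; Group 6 + 190 → 2889
Giving 2177 / 8000 / 1737 / 4408 / 14602 / 2889.
Period 4:
Births: 1737 × 0.491 = 853
Group 2: 2177 × 0.986 = 2147
Group 3: 8000 × 0.967 = 7736
Group 4: 1737 × 0.971 = 1687
Group 5: 4408 × 0.966 = 4258
Group 6: 14602 × 0.949 = 13857
Net migration: Group 1 + 90 → 943; Group 2 + 390 → 2537; Group 3 − 130 → 7606; Group 4 + 280 → 1967; Group 5 − 240 → 4018; Group 6 + 190 → 14047
Giving 943 / 2537 / 7606 / 1967 / 4018 / 14047.

2537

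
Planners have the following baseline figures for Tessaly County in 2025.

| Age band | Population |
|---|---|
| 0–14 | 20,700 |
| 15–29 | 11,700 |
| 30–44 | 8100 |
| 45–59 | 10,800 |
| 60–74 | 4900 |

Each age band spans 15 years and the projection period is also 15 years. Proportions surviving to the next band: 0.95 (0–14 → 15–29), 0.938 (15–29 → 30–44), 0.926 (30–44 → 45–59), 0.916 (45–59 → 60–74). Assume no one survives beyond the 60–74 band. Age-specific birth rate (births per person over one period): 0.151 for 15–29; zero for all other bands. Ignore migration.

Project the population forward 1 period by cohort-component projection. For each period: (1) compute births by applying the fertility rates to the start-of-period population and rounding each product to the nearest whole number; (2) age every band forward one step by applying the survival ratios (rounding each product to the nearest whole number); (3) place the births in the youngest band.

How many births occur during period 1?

1767

— Period 1 —
Births: 11700 × 0.151 = 1767
15–29: 20700 × 0.95 = 19665
30–44: 11700 × 0.938 = 10975
45–59: 8100 × 0.926 = 7501
60–74: 10800 × 0.916 = 9893
→ [1767, 19665, 10975, 7501, 9893]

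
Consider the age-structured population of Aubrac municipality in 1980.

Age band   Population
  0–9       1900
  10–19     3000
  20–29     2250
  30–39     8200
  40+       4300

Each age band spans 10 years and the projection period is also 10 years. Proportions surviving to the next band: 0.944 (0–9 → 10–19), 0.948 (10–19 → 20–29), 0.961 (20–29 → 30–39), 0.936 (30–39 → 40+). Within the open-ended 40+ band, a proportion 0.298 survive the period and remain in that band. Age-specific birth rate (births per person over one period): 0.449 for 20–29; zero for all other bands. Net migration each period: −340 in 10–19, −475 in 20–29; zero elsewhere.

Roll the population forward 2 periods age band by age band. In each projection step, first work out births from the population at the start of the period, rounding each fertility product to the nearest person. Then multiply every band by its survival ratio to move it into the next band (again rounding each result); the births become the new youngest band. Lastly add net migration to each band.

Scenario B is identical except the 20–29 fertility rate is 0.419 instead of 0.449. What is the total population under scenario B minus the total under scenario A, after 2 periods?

-134

(Groups numbered youngest = 1 to oldest = 5.)
Period 1.
Births: 2250 × 0.449 = 1010
Group 2: 1900 × 0.944 = 1794
Group 3: 3000 × 0.948 = 2844
Group 4: 2250 × 0.961 = 2162
Group 5: 8200 × 0.936 + 4300 × 0.298 = 7675 + 1281 = 8956
Net migration: Group 2 − 340 → 1454; Group 3 − 475 → 2369
Giving 1010 / 1454 / 2369 / 2162 / 8956.
Period 2.
Births: 2369 × 0.449 = 1064
Group 2: 1010 × 0.944 = 953
Group 3: 1454 × 0.948 = 1378
Group 4: 2369 × 0.961 = 2277
Group 5: 2162 × 0.936 + 8956 × 0.298 = 2024 + 2669 = 4693
Net migration: Group 2 − 340 → 613; Group 3 − 475 → 903
Giving 1064 / 613 / 903 / 2277 / 4693.
Scenario A total after 2 periods: 9550
Scenario B projection —
Period 1.
Births: 2250 × 0.419 = 943
Group 2: 1900 × 0.944 = 1794
Group 3: 3000 × 0.948 = 2844
Group 4: 2250 × 0.961 = 2162
Group 5: 8200 × 0.936 + 4300 × 0.298 = 7675 + 1281 = 8956
Net migration: Group 2 − 340 → 1454; Group 3 − 475 → 2369
Giving 943 / 1454 / 2369 / 2162 / 8956.
Period 2.
Births: 2369 × 0.419 = 993
Group 2: 943 × 0.944 = 890
Group 3: 1454 × 0.948 = 1378
Group 4: 2369 × 0.961 = 2277
Group 5: 2162 × 0.936 + 8956 × 0.298 = 2024 + 2669 = 4693
Net migration: Group 2 − 340 → 550; Group 3 − 475 → 903
Giving 993 / 550 / 903 / 2277 / 4693.
Scenario B total after 2 periods: 9416
Difference B − A = 9416 − 9550 = -134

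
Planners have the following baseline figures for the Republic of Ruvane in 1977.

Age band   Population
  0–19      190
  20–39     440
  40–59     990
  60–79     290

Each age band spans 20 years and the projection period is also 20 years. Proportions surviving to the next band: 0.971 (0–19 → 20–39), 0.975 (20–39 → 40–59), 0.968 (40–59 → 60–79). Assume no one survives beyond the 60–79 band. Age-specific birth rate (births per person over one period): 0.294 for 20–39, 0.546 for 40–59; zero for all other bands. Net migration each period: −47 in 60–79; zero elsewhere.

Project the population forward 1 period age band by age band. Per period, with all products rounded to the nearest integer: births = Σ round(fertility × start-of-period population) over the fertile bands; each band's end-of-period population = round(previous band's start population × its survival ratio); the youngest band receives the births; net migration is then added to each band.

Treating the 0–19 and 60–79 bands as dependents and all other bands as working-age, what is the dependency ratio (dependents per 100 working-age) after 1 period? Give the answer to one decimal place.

(Bands numbered youngest = 1 to oldest = 4.)
Period 1:
Births: 440 × 0.294 = 129 ; 990 × 0.546 = 541 ⇒ total 670
Band 2: 190 × 0.971 = 184
Band 3: 440 × 0.975 = 429
Band 4: 990 × 0.968 = 958
Net migration: Band 4 − 47 → 911
→ [670, 184, 429, 911]
Dependents (band 0–19 + band 60–79) = 670 + 911 = 1581; working-age = 613; ratio = 1581/613 × 100 = 257.9

257.9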